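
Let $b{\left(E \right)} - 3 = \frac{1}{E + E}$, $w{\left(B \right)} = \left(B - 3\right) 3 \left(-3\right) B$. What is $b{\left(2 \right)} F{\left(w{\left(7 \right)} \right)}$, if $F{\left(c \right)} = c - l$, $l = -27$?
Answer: $- \frac{2925}{4} \approx -731.25$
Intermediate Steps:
$w{\left(B \right)} = - 9 B \left(-3 + B\right)$ ($w{\left(B \right)} = \left(-3 + B\right) \left(- 9 B\right) = - 9 B \left(-3 + B\right)$)
$F{\left(c \right)} = 27 + c$ ($F{\left(c \right)} = c - -27 = c + 27 = 27 + c$)
$b{\left(E \right)} = 3 + \frac{1}{2 E}$ ($b{\left(E \right)} = 3 + \frac{1}{E + E} = 3 + \frac{1}{2 E}$)
$b{\left(2 \right)} F{\left(w{\left(7 \right)} \right)} = \left(3 + \frac{1}{2 \cdot 2}\right) \left(27 + 9 \cdot 7 \left(3 - 7\right)\right) = \left(3 + \frac{1}{2} \cdot \frac{1}{2}\right) \left(27 + 9 \cdot 7 \left(3 - 7\right)\right) = \left(3 + \frac{1}{4}\right) \left(27 + 9 \cdot 7 \left(-4\right)\right) = \frac{13 \left(27 - 252\right)}{4} = \frac{13}{4} \left(-225\right) = - \frac{2925}{4}$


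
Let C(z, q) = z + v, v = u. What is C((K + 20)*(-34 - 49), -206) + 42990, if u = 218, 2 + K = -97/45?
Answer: 1885181/45 ≈ 41893.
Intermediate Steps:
K = -187/45 (K = -2 - 97/45 = -187/45 ≈ -4.1556)
v = 218
C(z, q) = 218 + z (C(z, q) = z + 218 = 218 + z)
C((K + 20)*(-34 - 49), -206) + 42990 = (218 + (-187/45 + 20)*(-34 - 49)) + 42990 = (218 + (713/45)*(-83)) + 42990 = (218 - 59179/45) + 42990 = -49369/45 + 42990 = 1885181/45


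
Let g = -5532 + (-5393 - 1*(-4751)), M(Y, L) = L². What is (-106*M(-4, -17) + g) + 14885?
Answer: -21923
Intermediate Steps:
g = -6174 (g = -5532 + (-5393 + 4751) = -5532 - 642 = -6174)
(-106*M(-4, -17) + g) + 14885 = (-106*(-17)² - 6174) + 14885 = (-106*289 - 6174) + 14885 = (-30634 - 6174) + 14885 = -36808 + 14885 = -21923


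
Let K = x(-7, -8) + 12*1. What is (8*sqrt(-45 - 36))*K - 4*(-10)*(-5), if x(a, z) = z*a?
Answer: -200 + 4896*I ≈ -200.0 + 4896.0*I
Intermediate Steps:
x(a, z) = a*z
K = 68 (K = -7*(-8) + 12*1 = 56 + 12 = 68)
(8*sqrt(-45 - 36))*K - 4*(-10)*(-5) = (8*sqrt(-45 - 36))*68 - 4*(-10)*(-5) = (8*sqrt(-81))*68 + 40*(-5) = (8*(9*I))*68 - 200 = (72*I)*68 - 200 = 4896*I - 200 = -200 + 4896*I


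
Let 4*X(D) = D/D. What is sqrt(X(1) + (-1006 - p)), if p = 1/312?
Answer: I*sqrt(24476010)/156 ≈ 31.714*I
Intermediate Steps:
X(D) = 1/4 (X(D) = (D/D)/4 = (1/4)*1 = 1/4)
p = 1/312 ≈ 0.0032051
sqrt(X(1) + (-1006 - p)) = sqrt(1/4 + (-1006 - 1*1/312)) = sqrt(1/4 + (-1006 - 1/312)) = sqrt(1/4 - 313873/312) = sqrt(-313795/312) = I*sqrt(24476010)/156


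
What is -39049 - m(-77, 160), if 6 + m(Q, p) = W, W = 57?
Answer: -39100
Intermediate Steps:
m(Q, p) = 51 (m(Q, p) = -6 + 57 = 51)
-39049 - m(-77, 160) = -39049 - 1*51 = -39049 - 51 = -39100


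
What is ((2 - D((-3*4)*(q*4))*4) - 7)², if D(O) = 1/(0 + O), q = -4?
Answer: 58081/2304 ≈ 25.209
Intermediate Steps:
D(O) = 1/O
((2 - D((-3*4)*(q*4))*4) - 7)² = ((2 - 4/((-3*4)*(-4*4))) - 7)² = ((2 - 4/((-12*(-16)))) - 7)² = ((2 - 4/192) - 7)² = ((2 - 1*1/48) - 7)² = ((2 - 1/48) - 7)² = (95/48 - 7)² = (-241/48)² = 58081/2304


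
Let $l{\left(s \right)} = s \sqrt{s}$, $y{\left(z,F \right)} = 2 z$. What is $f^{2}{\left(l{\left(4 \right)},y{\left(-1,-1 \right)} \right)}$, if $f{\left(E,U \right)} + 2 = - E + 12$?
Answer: $4$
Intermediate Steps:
$l{\left(s \right)} = s^{\frac{3}{2}}$
$f{\left(E,U \right)} = 10 - E$ ($f{\left(E,U \right)} = -2 - \left(-12 + E\right) = 10 - E$)
$f^{2}{\left(l{\left(4 \right)},y{\left(-1,-1 \right)} \right)} = \left(10 - 4^{\frac{3}{2}}\right)^{2} = \left(10 - 8\right)^{2} = 2^{2} = 4$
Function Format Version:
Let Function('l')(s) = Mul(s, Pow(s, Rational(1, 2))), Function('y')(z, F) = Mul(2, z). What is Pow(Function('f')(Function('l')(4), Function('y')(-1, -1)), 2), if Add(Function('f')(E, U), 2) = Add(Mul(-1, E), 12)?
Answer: 4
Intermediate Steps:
Function('l')(s) = Pow(s, Rational(3, 2))
Function('f')(E, U) = Add(10, Mul(-1, E)) (Function('f')(E, U) = Add(-2, Add(Mul(-1, E), 12)) = Add(-2, Add(12, Mul(-1, E))) = Add(10, Mul(-1, E)))
Pow(Function('f')(Function('l')(4), Function('y')(-1, -1)), 2) = Pow(Add(10, Mul(-1, Pow(4, Rational(3, 2)))), 2) = Pow(Add(10, Mul(-1, 8)), 2) = Pow(Add(10, -8), 2) = Pow(2, 2) = 4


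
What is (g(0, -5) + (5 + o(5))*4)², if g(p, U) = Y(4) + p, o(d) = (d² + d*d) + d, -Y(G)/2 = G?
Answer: 53824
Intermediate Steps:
Y(G) = -2*G
o(d) = d + 2*d² (o(d) = (d² + d²) + d = 2*d² + d = d + 2*d²)
g(p, U) = -8 + p (g(p, U) = -2*4 + p = -8 + p)
(g(0, -5) + (5 + o(5))*4)² = ((-8 + 0) + (5 + 5*(1 + 2*5))*4)² = (-8 + (5 + 5*(1 + 10))*4)² = (-8 + (5 + 5*11)*4)² = (-8 + (5 + 55)*4)² = (-8 + 60*4)² = (-8 + 240)² = 232² = 53824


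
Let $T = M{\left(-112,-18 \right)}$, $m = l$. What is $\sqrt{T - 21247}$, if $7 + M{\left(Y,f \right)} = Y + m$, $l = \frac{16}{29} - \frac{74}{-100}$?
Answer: $\frac{i \sqrt{1796771966}}{290} \approx 146.17 i$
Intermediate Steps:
$l = \frac{1873}{1450}$ ($l = 16 \cdot \frac{1}{29} - - \frac{37}{50} = \frac{16}{29} + \frac{37}{50} = \frac{1873}{1450} \approx 1.2917$)
$m = \frac{1873}{1450} \approx 1.2917$
$M{\left(Y,f \right)} = - \frac{8277}{1450} + Y$ ($M{\left(Y,f \right)} = -7 + \left(Y + \frac{1873}{1450}\right) = -7 + \left(\frac{1873}{1450} + Y\right) = - \frac{8277}{1450} + Y$)
$T = - \frac{170677}{1450}$ ($T = - \frac{8277}{1450} - 112 = - \frac{170677}{1450} \approx -117.71$)
$\sqrt{T - 21247} = \sqrt{- \frac{170677}{1450} - 21247} = \sqrt{- \frac{30978827}{1450}} = \frac{i \sqrt{1796771966}}{290}$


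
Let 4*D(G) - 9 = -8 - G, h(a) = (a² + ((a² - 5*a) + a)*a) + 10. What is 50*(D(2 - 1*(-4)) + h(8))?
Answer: 32875/2 ≈ 16438.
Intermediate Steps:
h(a) = 10 + a² + a*(a² - 4*a) (h(a) = (a² + (a² - 4*a)*a) + 10 = (a² + a*(a² - 4*a)) + 10 = 10 + a² + a*(a² - 4*a))
D(G) = ¼ - G/4 (D(G) = 9/4 + (-8 - G)/4 = 9/4 + (-2 - G/4) = ¼ - G/4)
50*(D(2 - 1*(-4)) + h(8)) = 50*((¼ - (2 - 1*(-4))/4) + (10 + 8³ - 3*8²)) = 50*((¼ - (2 + 4)/4) + (10 + 512 - 3*64)) = 50*((¼ - ¼*6) + (10 + 512 - 192)) = 50*((¼ - 3/2) + 330) = 50*(-5/4 + 330) = 50*(1315/4) = 32875/2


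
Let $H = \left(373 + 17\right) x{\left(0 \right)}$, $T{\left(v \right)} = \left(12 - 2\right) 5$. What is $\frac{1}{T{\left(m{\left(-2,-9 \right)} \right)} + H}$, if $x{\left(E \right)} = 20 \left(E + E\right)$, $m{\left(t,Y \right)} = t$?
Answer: $\frac{1}{50} \approx 0.02$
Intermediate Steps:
$T{\left(v \right)} = 50$ ($T{\left(v \right)} = 10 \cdot 5 = 50$)
$x{\left(E \right)} = 40 E$ ($x{\left(E \right)} = 20 \cdot 2 E = 40 E$)
$H = 0$ ($H = \left(373 + 17\right) 40 \cdot 0 = 390 \cdot 0 = 0$)
$\frac{1}{T{\left(m{\left(-2,-9 \right)} \right)} + H} = \frac{1}{50 + 0} = \frac{1}{50}$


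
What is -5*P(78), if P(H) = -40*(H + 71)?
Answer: 29800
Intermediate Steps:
P(H) = -2840 - 40*H (P(H) = -40*(71 + H) = -2840 - 40*H)
-5*P(78) = -5*(-2840 - 40*78) = -5*(-2840 - 3120) = -5*(-5960) = 29800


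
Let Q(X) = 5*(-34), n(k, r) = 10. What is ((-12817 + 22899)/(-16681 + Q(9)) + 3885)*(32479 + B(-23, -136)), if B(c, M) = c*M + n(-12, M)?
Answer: 2331348239701/16851 ≈ 1.3835e+8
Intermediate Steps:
Q(X) = -170
B(c, M) = 10 + M*c (B(c, M) = c*M + 10 = M*c + 10 = 10 + M*c)
((-12817 + 22899)/(-16681 + Q(9)) + 3885)*(32479 + B(-23, -136)) = ((-12817 + 22899)/(-16681 - 170) + 3885)*(32479 + (10 - 136*(-23))) = (10082/(-16851) + 3885)*(32479 + (10 + 3128)) = (10082*(-1/16851) + 3885)*(32479 + 3138) = (-10082/16851 + 3885)*35617 = (65456053/16851)*35617 = 2331348239701/16851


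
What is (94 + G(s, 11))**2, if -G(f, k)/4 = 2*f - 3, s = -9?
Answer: 31684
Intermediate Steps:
G(f, k) = 12 - 8*f (G(f, k) = -4*(2*f - 3) = -4*(-3 + 2*f) = 12 - 8*f)
(94 + G(s, 11))**2 = (94 + (12 - 8*(-9)))**2 = (94 + (12 + 72))**2 = (94 + 84)**2 = 178**2 = 31684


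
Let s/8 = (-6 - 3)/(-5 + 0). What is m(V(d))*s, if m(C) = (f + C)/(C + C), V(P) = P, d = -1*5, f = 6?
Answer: -36/25 ≈ -1.4400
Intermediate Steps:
d = -5
s = 72/5 (s = 8*((-6 - 3)/(-5 + 0)) = 8*(-9/(-5)) = 8*(-9*(-⅕)) = 8*(9/5) = 72/5 ≈ 14.400)
m(C) = (6 + C)/(2*C) (m(C) = (6 + C)/(C + C) = (6 + C)/((2*C)) = (6 + C)*(1/(2*C)) = (6 + C)/(2*C))
m(V(d))*s = ((½)*(6 - 5)/(-5))*(72/5) = ((½)*(-⅕)*1)*(72/5) = -⅒*72/5 = -36/25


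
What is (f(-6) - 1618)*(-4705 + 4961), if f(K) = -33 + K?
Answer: -424192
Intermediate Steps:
(f(-6) - 1618)*(-4705 + 4961) = ((-33 - 6) - 1618)*(-4705 + 4961) = (-39 - 1618)*256 = -1657*256 = -424192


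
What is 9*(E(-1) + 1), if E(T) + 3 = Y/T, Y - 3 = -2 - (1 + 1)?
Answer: -9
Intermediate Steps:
Y = -1 (Y = 3 + (-2 - (1 + 1)) = 3 + (-2 - 1*2) = 3 + (-2 - 2) = 3 - 4 = -1)
E(T) = -3 - 1/T
9*(E(-1) + 1) = 9*((-3 - 1/(-1)) + 1) = 9*((-3 - 1*(-1)) + 1) = 9*((-3 + 1) + 1) = 9*(-2 + 1) = 9*(-1) = -9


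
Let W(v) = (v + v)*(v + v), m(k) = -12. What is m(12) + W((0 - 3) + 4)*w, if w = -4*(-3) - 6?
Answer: 12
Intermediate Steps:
w = 6 (w = 12 - 6 = 6)
W(v) = 4*v² (W(v) = (2*v)*(2*v) = 4*v²)
m(12) + W((0 - 3) + 4)*w = -12 + (4*((0 - 3) + 4)²)*6 = -12 + (4*(-3 + 4)²)*6 = -12 + (4*1²)*6 = -12 + (4*1)*6 = -12 + 4*6 = -12 + 24 = 12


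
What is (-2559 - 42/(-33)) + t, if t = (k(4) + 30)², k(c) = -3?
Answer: -20116/11 ≈ -1828.7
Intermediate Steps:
t = 729 (t = (-3 + 30)² = 27² = 729)
(-2559 - 42/(-33)) + t = (-2559 - 42/(-33)) + 729 = (-2559 - 1/33*(-42)) + 729 = (-2559 + 14/11) + 729 = -28135/11 + 729 = -20116/11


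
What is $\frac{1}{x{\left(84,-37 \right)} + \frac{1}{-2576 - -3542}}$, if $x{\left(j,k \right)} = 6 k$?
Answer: $- \frac{966}{214451} \approx -0.0045045$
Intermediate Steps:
$\frac{1}{x{\left(84,-37 \right)} + \frac{1}{-2576 - -3542}} = \frac{1}{6 \left(-37\right) + \frac{1}{-2576 - -3542}} = \frac{1}{-222 + \frac{1}{-2576 + 3542}} = \frac{1}{-222 + \frac{1}{966}} = \frac{1}{- \frac{214451}{966}} = - \frac{966}{214451}$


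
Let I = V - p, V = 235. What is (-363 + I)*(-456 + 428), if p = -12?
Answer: 3248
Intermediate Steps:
I = 247 (I = 235 - 1*(-12) = 235 + 12 = 247)
(-363 + I)*(-456 + 428) = (-363 + 247)*(-456 + 428) = -116*(-28) = 3248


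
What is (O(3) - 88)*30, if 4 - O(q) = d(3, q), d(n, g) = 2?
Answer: -2580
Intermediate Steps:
O(q) = 2 (O(q) = 4 - 1*2 = 4 - 2 = 2)
(O(3) - 88)*30 = (2 - 88)*30 = -86*30 = -2580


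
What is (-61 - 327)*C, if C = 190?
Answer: -73720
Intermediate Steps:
(-61 - 327)*C = (-61 - 327)*190 = -388*190 = -73720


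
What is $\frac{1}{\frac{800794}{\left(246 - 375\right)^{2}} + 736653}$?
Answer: $\frac{16641}{12259443367} \approx 1.3574 \cdot 10^{-6}$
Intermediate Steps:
$\frac{1}{\frac{800794}{\left(246 - 375\right)^{2}} + 736653} = \frac{1}{\frac{800794}{\left(-129\right)^{2}} + 736653} = \frac{1}{\frac{800794}{16641} + 736653} = \frac{1}{\frac{12259443367}{16641}} = \frac{16641}{12259443367}$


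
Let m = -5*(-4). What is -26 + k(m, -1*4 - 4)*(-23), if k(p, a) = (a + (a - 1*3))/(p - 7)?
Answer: 99/13 ≈ 7.6154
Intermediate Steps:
m = 20
k(p, a) = (-3 + 2*a)/(-7 + p) (k(p, a) = (a + (a - 3))/(-7 + p) = (a + (-3 + a))/(-7 + p) = (-3 + 2*a)/(-7 + p))
-26 + k(m, -1*4 - 4)*(-23) = -26 + ((-3 + 2*(-1*4 - 4))/(-7 + 20))*(-23) = -26 + ((-3 + 2*(-4 - 4))/13)*(-23) = -26 + ((-3 + 2*(-8))/13)*(-23) = -26 + ((-3 - 16)/13)*(-23) = -26 + ((1/13)*(-19))*(-23) = -26 - 19/13*(-23) = -26 + 437/13 = 99/13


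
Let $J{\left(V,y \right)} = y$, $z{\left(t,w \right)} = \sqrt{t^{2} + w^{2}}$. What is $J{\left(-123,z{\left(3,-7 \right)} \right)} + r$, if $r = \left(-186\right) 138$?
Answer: $-25668 + \sqrt{58} \approx -25660.0$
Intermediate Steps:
$r = -25668$
$J{\left(-123,z{\left(3,-7 \right)} \right)} + r = \sqrt{3^{2} + \left(-7\right)^{2}} - 25668 = \sqrt{9 + 49} - 25668 = \sqrt{58} - 25668 = -25668 + \sqrt{58}$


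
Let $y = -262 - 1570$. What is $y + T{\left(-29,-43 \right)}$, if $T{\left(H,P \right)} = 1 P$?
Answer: $-1875$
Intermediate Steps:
$T{\left(H,P \right)} = P$
$y = -1832$ ($y = -262 - 1570 = -1832$)
$y + T{\left(-29,-43 \right)} = -1832 - 43 = -1875$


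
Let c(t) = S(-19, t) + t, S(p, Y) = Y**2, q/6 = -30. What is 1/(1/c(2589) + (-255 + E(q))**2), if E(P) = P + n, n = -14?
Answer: 6705510/1351837521511 ≈ 4.9603e-6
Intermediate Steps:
q = -180 (q = 6*(-30) = -180)
E(P) = -14 + P (E(P) = P - 14 = -14 + P)
c(t) = t + t**2 (c(t) = t**2 + t = t + t**2)
1/(1/c(2589) + (-255 + E(q))**2) = 1/(1/(2589*(1 + 2589)) + (-255 + (-14 - 180))**2) = 1/(1/(2589*2590) + (-255 - 194)**2) = 1/(1/6705510 + (-449)**2) = 1/(1/6705510 + 201601) = 1/(1351837521511/6705510) = 6705510/1351837521511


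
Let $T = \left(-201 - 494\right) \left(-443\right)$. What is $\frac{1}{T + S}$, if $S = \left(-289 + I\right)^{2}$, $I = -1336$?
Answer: $\frac{1}{2948510} \approx 3.3915 \cdot 10^{-7}$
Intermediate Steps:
$S = 2640625$ ($S = \left(-289 - 1336\right)^{2} = \left(-1625\right)^{2} = 2640625$)
$T = 307885$ ($T = \left(-695\right) \left(-443\right) = 307885$)
$\frac{1}{T + S} = \frac{1}{307885 + 2640625} = \frac{1}{2948510}$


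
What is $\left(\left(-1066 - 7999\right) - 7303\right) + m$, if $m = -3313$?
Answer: $-19681$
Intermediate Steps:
$\left(\left(-1066 - 7999\right) - 7303\right) + m = \left(\left(-1066 - 7999\right) - 7303\right) - 3313 = \left(-9065 - 7303\right) - 3313 = -16368 - 3313 = -19681$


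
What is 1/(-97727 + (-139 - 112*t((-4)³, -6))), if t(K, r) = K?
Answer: -1/90698 ≈ -1.1026e-5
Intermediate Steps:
1/(-97727 + (-139 - 112*t((-4)³, -6))) = 1/(-97727 + (-139 - 112*(-4)³)) = 1/(-97727 + (-139 - 112*(-64))) = 1/(-97727 + (-139 + 7168)) = 1/(-97727 + 7029) = 1/(-90698) = -1/90698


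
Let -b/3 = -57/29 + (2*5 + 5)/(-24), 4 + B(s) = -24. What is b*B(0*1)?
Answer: -12621/58 ≈ -217.60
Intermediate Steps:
B(s) = -28 (B(s) = -4 - 24 = -28)
b = 1803/232 (b = -3*(-57/29 + (2*5 + 5)/(-24)) = -3*(-57*1/29 + (10 + 5)*(-1/24)) = -3*(-57/29 + 15*(-1/24)) = -3*(-57/29 - 5/8) = -3*(-601/232) = 1803/232 ≈ 7.7716)
b*B(0*1) = (1803/232)*(-28) = -12621/58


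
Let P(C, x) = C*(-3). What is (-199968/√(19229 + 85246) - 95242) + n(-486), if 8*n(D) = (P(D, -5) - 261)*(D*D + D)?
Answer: 140691467/4 - 66656*√4179/6965 ≈ 3.5172e+7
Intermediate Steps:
P(C, x) = -3*C
n(D) = (-261 - 3*D)*(D + D²)/8 (n(D) = ((-3*D - 261)*(D*D + D))/8 = ((-261 - 3*D)*(D² + D))/8 = ((-261 - 3*D)*(D + D²))/8 = (-261 - 3*D)*(D + D²)/8)
(-199968/√(19229 + 85246) - 95242) + n(-486) = (-199968/√(19229 + 85246) - 95242) - 3/8*(-486)*(87 + (-486)² + 88*(-486)) = (-199968*√4179/20895 - 95242) - 3/8*(-486)*(87 + 236196 - 42768) = (-199968*√4179/20895 - 95242) - 3/8*(-486)*193515 = (-66656*√4179/6965 - 95242) + 141072435/4 = (-95242 - 66656*√4179/6965) + 141072435/4 = 140691467/4 - 66656*√4179/6965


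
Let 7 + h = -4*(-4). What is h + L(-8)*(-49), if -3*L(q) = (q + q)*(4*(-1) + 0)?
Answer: 3163/3 ≈ 1054.3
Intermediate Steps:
L(q) = 8*q/3 (L(q) = -(q + q)*(4*(-1) + 0)/3 = -2*q*(-4 + 0)/3 = -2*q*(-4)/3 = -(-8)*q/3 = 8*q/3)
h = 9 (h = -7 - 4*(-4) = -7 + 16 = 9)
h + L(-8)*(-49) = 9 + ((8/3)*(-8))*(-49) = 9 - 64/3*(-49) = 9 + 3136/3 = 3163/3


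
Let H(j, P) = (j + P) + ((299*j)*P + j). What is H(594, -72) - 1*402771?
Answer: -13189287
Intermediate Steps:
H(j, P) = P + 2*j + 299*P*j (H(j, P) = (P + j) + (299*P*j + j) = (P + j) + (j + 299*P*j) = P + 2*j + 299*P*j)
H(594, -72) - 1*402771 = (-72 + 2*594 + 299*(-72)*594) - 1*402771 = (-72 + 1188 - 12787632) - 402771 = -12786516 - 402771 = -13189287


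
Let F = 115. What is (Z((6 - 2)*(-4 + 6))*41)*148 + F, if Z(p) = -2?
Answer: -12021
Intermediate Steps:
(Z((6 - 2)*(-4 + 6))*41)*148 + F = -2*41*148 + 115 = -82*148 + 115 = -12136 + 115 = -12021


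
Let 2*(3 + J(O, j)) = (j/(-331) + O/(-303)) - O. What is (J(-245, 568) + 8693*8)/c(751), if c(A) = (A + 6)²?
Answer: 6986715901/57472803357 ≈ 0.12157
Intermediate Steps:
c(A) = (6 + A)²
J(O, j) = -3 - 152*O/303 - j/662 (J(O, j) = -3 + ((j/(-331) + O/(-303)) - O)/2 = -3 + ((j*(-1/331) + O*(-1/303)) - O)/2 = -3 + ((-j/331 - O/303) - O)/2 = -3 + ((-O/303 - j/331) - O)/2 = -3 + (-304*O/303 - j/331)/2 = -3 + (-152*O/303 - j/662) = -3 - 152*O/303 - j/662)
(J(-245, 568) + 8693*8)/c(751) = ((-3 - 152/303*(-245) - 1/662*568) + 8693*8)/((6 + 751)²) = ((-3 + 37240/303 - 284/331) + 69544)/(757²) = (11939509/100293 + 69544)/573049 = (6986715901/100293)*(1/573049) = 6986715901/57472803357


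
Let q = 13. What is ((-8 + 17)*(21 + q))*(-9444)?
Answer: -2889864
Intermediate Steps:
((-8 + 17)*(21 + q))*(-9444) = ((-8 + 17)*(21 + 13))*(-9444) = (9*34)*(-9444) = 306*(-9444) = -2889864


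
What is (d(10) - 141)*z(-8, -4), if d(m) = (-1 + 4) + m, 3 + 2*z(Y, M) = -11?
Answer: 896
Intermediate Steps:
z(Y, M) = -7 (z(Y, M) = -3/2 + (½)*(-11) = -3/2 - 11/2 = -7)
d(m) = 3 + m
(d(10) - 141)*z(-8, -4) = ((3 + 10) - 141)*(-7) = (13 - 141)*(-7) = -128*(-7) = 896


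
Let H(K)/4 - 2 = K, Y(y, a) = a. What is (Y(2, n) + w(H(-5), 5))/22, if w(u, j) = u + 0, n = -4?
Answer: -8/11 ≈ -0.72727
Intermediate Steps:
H(K) = 8 + 4*K
w(u, j) = u
(Y(2, n) + w(H(-5), 5))/22 = (-4 + (8 + 4*(-5)))/22 = (-4 + (8 - 20))*(1/22) = (-4 - 12)*(1/22) = -16*1/22 = -8/11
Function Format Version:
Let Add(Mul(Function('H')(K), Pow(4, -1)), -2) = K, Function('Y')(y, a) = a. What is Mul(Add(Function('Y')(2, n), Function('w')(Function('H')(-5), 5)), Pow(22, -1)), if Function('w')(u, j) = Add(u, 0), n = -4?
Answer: Rational(-8, 11) ≈ -0.72727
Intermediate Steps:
Function('H')(K) = Add(8, Mul(4, K))
Function('w')(u, j) = u
Mul(Add(Function('Y')(2, n), Function('w')(Function('H')(-5), 5)), Pow(22, -1)) = Mul(Add(-4, Add(8, Mul(4, -5))), Pow(22, -1)) = Mul(Add(-4, Add(8, -20)), Rational(1, 22)) = Mul(Add(-4, -12), Rational(1, 22)) = Mul(-16, Rational(1, 22)) = Rational(-8, 11)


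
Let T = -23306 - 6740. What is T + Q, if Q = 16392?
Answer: -13654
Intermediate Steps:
T = -30046
T + Q = -30046 + 16392 = -13654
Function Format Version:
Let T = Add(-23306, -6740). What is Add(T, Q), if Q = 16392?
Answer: -13654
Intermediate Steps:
T = -30046
Add(T, Q) = Add(-30046, 16392) = -13654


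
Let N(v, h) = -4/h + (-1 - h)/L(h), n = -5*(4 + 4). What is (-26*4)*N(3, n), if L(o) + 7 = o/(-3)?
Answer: -61828/95 ≈ -650.82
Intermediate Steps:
L(o) = -7 - o/3 (L(o) = -7 + o/(-3) = -7 + o*(-1/3) = -7 - o/3)
n = -40 (n = -5*8 = -40)
N(v, h) = -4/h + (-1 - h)/(-7 - h/3)
(-26*4)*N(3, n) = (-26*4)*((-84 - 1*(-40) + 3*(-40)**2)/((-40)*(21 - 40))) = -(-13)*(-84 + 40 + 3*1600)/(5*(-19)) = -(-13)*(-1)*(-84 + 40 + 4800)/(5*19) = -(-13)*(-1)*4756/(5*19) = -104*1189/190 = -61828/95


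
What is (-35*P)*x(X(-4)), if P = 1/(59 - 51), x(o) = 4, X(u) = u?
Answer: -35/2 ≈ -17.500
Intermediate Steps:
P = ⅛ (P = 1/8 = ⅛ ≈ 0.12500)
(-35*P)*x(X(-4)) = -35*⅛*4 = -35/8*4 = -35/2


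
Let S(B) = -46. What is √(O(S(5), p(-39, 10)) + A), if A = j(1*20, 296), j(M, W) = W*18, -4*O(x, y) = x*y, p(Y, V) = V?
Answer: √5443 ≈ 73.777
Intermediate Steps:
O(x, y) = -x*y/4
j(M, W) = 18*W
A = 5328 (A = 18*296 = 5328)
√(O(S(5), p(-39, 10)) + A) = √(-¼*(-46)*10 + 5328) = √(115 + 5328) = √5443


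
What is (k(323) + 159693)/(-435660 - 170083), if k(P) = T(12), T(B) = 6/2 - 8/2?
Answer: -159692/605743 ≈ -0.26363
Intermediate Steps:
T(B) = -1 (T(B) = 6*(½) - 8*½ = 3 - 4 = -1)
k(P) = -1
(k(323) + 159693)/(-435660 - 170083) = (-1 + 159693)/(-435660 - 170083) = 159692/(-605743) = 159692*(-1/605743) = -159692/605743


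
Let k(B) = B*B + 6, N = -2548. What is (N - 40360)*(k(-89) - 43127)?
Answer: 1510361600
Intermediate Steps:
k(B) = 6 + B² (k(B) = B² + 6 = 6 + B²)
(N - 40360)*(k(-89) - 43127) = (-2548 - 40360)*((6 + (-89)²) - 43127) = -42908*((6 + 7921) - 43127) = -42908*(7927 - 43127) = -42908*(-35200) = 1510361600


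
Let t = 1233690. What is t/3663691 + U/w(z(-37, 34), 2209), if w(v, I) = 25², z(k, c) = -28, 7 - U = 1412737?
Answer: -1035007026036/457961375 ≈ -2260.0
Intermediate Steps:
U = -1412730 (U = 7 - 1*1412737 = 7 - 1412737 = -1412730)
w(v, I) = 625
t/3663691 + U/w(z(-37, 34), 2209) = 1233690/3663691 - 1412730/625 = 1233690*(1/3663691) - 1412730*1/625 = 1233690/3663691 - 282546/125 = -1035007026036/457961375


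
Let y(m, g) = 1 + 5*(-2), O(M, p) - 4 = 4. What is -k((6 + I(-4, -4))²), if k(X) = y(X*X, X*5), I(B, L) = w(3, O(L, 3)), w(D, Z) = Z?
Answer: 9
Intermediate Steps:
O(M, p) = 8 (O(M, p) = 4 + 4 = 8)
I(B, L) = 8
y(m, g) = -9 (y(m, g) = 1 - 10 = -9)
k(X) = -9
-k((6 + I(-4, -4))²) = -1*(-9) = 9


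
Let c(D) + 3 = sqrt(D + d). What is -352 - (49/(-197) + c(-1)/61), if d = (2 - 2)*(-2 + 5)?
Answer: -4226404/12017 - I/61 ≈ -351.7 - 0.016393*I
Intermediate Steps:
d = 0 (d = 0*3 = 0)
c(D) = -3 + sqrt(D) (c(D) = -3 + sqrt(D + 0) = -3 + sqrt(D))
-352 - (49/(-197) + c(-1)/61) = -352 - (49/(-197) + (-3 + sqrt(-1))/61) = -352 - (49*(-1/197) + (-3 + I)*(1/61)) = -352 - (-49/197 + (-3/61 + I/61)) = -352 - (-3580/12017 + I/61) = -352 + (3580/12017 - I/61) = -4226404/12017 - I/61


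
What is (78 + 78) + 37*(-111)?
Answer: -3951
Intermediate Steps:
(78 + 78) + 37*(-111) = 156 - 4107 = -3951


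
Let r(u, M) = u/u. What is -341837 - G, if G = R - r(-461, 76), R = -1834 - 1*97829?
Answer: -242173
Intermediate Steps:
r(u, M) = 1
R = -99663 (R = -1834 - 97829 = -99663)
G = -99664 (G = -99663 - 1*1 = -99663 - 1 = -99664)
-341837 - G = -341837 - 1*(-99664) = -341837 + 99664 = -242173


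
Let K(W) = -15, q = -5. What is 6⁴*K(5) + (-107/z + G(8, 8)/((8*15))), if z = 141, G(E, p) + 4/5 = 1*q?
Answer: -548230763/28200 ≈ -19441.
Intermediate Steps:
G(E, p) = -29/5 (G(E, p) = -⅘ + 1*(-5) = -⅘ - 5 = -29/5)
6⁴*K(5) + (-107/z + G(8, 8)/((8*15))) = 6⁴*(-15) + (-107/141 - 29/(5*(8*15))) = 1296*(-15) + (-107*1/141 - 29/5/120) = -19440 + (-107/141 - 29/5*1/120) = -19440 + (-107/141 - 29/600) = -19440 - 22763/28200 = -548230763/28200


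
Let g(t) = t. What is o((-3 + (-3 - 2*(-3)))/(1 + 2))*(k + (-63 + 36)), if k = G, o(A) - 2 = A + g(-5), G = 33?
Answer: -18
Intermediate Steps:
o(A) = -3 + A (o(A) = 2 + (A - 5) = 2 + (-5 + A) = -3 + A)
k = 33
o((-3 + (-3 - 2*(-3)))/(1 + 2))*(k + (-63 + 36)) = (-3 + (-3 + (-3 - 2*(-3)))/(1 + 2))*(33 + (-63 + 36)) = (-3 + (-3 + (-3 + 6))/3)*(33 - 27) = (-3 + (-3 + 3)*(1/3))*6 = (-3 + 0*(1/3))*6 = (-3 + 0)*6 = -3*6 = -18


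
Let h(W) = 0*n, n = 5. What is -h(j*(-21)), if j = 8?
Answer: 0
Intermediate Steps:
h(W) = 0 (h(W) = 0*5 = 0)
-h(j*(-21)) = -1*0 = 0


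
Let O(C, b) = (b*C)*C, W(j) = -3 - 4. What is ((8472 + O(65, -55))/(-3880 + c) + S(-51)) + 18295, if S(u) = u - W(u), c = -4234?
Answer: 148312517/8114 ≈ 18279.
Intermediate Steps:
W(j) = -7
O(C, b) = b*C² (O(C, b) = (C*b)*C = b*C²)
S(u) = 7 + u (S(u) = u - 1*(-7) = u + 7 = 7 + u)
((8472 + O(65, -55))/(-3880 + c) + S(-51)) + 18295 = ((8472 - 55*65²)/(-3880 - 4234) + (7 - 51)) + 18295 = ((8472 - 55*4225)/(-8114) - 44) + 18295 = ((8472 - 232375)*(-1/8114) - 44) + 18295 = (-223903*(-1/8114) - 44) + 18295 = (223903/8114 - 44) + 18295 = -133113/8114 + 18295 = 148312517/8114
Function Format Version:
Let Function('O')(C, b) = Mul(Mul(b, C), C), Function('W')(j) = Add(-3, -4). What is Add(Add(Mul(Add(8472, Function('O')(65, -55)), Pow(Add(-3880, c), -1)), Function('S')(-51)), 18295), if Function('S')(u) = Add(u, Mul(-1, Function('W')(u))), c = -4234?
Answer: Rational(148312517, 8114) ≈ 18279.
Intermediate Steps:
Function('W')(j) = -7
Function('O')(C, b) = Mul(b, Pow(C, 2)) (Function('O')(C, b) = Mul(Mul(C, b), C) = Mul(b, Pow(C, 2)))
Function('S')(u) = Add(7, u) (Function('S')(u) = Add(u, Mul(-1, -7)) = Add(u, 7) = Add(7, u))
Add(Add(Mul(Add(8472, Function('O')(65, -55)), Pow(Add(-3880, c), -1)), Function('S')(-51)), 18295) = Add(Add(Mul(Add(8472, Mul(-55, Pow(65, 2))), Pow(Add(-3880, -4234), -1)), Add(7, -51)), 18295) = Add(Add(Mul(Add(8472, Mul(-55, 4225)), Pow(-8114, -1)), -44), 18295) = Add(Add(Mul(Add(8472, -232375), Rational(-1, 8114)), -44), 18295) = Add(Add(Mul(-223903, Rational(-1, 8114)), -44), 18295) = Add(Add(Rational(223903, 8114), -44), 18295) = Add(Rational(-133113, 8114), 18295) = Rational(148312517, 8114)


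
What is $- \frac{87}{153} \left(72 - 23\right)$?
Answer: $- \frac{1421}{51} \approx -27.863$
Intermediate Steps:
$- \frac{87}{153} \left(72 - 23\right) = \left(-87\right) \frac{1}{153} \cdot 49 = \left(- \frac{29}{51}\right) 49 = - \frac{1421}{51}$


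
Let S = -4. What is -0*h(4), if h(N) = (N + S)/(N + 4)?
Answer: 0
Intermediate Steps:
h(N) = (-4 + N)/(4 + N) (h(N) = (N - 4)/(N + 4) = (-4 + N)/(4 + N))
-0*h(4) = -0*(-4 + 4)/(4 + 4) = -0*0/8 = -0*(1/8)*0 = -0*0 = -232*0 = 0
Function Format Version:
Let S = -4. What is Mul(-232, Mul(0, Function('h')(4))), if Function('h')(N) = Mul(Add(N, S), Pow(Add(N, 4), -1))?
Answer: 0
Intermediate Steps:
Function('h')(N) = Mul(Pow(Add(4, N), -1), Add(-4, N)) (Function('h')(N) = Mul(Add(N, -4), Pow(Add(N, 4), -1)) = Mul(Add(-4, N), Pow(Add(4, N), -1)) = Mul(Pow(Add(4, N), -1), Add(-4, N)))
Mul(-232, Mul(0, Function('h')(4))) = Mul(-232, Mul(0, Mul(Pow(Add(4, 4), -1), Add(-4, 4)))) = Mul(-232, Mul(0, Mul(Pow(8, -1), 0))) = Mul(-232, Mul(0, Mul(Rational(1, 8), 0))) = Mul(-232, Mul(0, 0)) = Mul(-232, 0) = 0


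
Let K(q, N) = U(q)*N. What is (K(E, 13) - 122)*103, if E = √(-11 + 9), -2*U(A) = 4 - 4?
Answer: -12566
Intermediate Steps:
U(A) = 0 (U(A) = -(4 - 4)/2 = -½*0 = 0)
E = I*√2 (E = √(-2) = I*√2 ≈ 1.4142*I)
K(q, N) = 0 (K(q, N) = 0*N = 0)
(K(E, 13) - 122)*103 = (0 - 122)*103 = -122*103 = -12566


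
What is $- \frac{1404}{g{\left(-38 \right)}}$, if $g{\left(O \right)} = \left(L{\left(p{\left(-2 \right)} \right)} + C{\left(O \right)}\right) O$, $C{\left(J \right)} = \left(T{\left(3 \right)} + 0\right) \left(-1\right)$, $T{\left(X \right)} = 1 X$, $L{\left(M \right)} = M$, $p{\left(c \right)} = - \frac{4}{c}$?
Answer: $- \frac{702}{19} \approx -36.947$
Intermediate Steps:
$T{\left(X \right)} = X$
$C{\left(J \right)} = -3$ ($C{\left(J \right)} = \left(3 + 0\right) \left(-1\right) = 3 \left(-1\right) = -3$)
$g{\left(O \right)} = - O$ ($g{\left(O \right)} = \left(- \frac{4}{-2} - 3\right) O = \left(\left(-4\right) \left(- \frac{1}{2}\right) - 3\right) O = \left(2 - 3\right) O = - O$)
$- \frac{1404}{g{\left(-38 \right)}} = - \frac{1404}{\left(-1\right) \left(-38\right)} = - \frac{1404}{38} = \left(-1404\right) \frac{1}{38} = - \frac{702}{19}$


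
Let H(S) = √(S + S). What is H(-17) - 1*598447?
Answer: -598447 + I*√34 ≈ -5.9845e+5 + 5.831*I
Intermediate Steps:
H(S) = √2*√S (H(S) = √(2*S) = √2*√S)
H(-17) - 1*598447 = √2*√(-17) - 1*598447 = √2*(I*√17) - 598447 = I*√34 - 598447 = -598447 + I*√34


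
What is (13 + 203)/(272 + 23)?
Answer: 216/295 ≈ 0.73220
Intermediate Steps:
(13 + 203)/(272 + 23) = 216/295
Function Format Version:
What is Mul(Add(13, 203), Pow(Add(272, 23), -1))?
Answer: Rational(216, 295) ≈ 0.73220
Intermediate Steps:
Mul(Add(13, 203), Pow(Add(272, 23), -1)) = Mul(216, Pow(295, -1)) = Mul(216, Rational(1, 295)) = Rational(216, 295)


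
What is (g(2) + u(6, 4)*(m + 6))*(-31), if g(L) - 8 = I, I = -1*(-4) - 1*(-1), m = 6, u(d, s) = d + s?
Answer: -4123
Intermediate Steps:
I = 5 (I = 4 + 1 = 5)
g(L) = 13 (g(L) = 8 + 5 = 13)
(g(2) + u(6, 4)*(m + 6))*(-31) = (13 + (6 + 4)*(6 + 6))*(-31) = (13 + 10*12)*(-31) = (13 + 120)*(-31) = 133*(-31) = -4123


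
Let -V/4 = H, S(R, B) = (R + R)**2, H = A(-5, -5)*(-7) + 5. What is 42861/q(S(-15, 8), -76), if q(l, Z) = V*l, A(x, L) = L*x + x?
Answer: 14287/162000 ≈ 0.088191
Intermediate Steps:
A(x, L) = x + L*x
H = -135 (H = -5*(1 - 5)*(-7) + 5 = -5*(-4)*(-7) + 5 = 20*(-7) + 5 = -140 + 5 = -135)
S(R, B) = 4*R**2 (S(R, B) = (2*R)**2 = 4*R**2)
V = 540 (V = -4*(-135) = 540)
q(l, Z) = 540*l
42861/q(S(-15, 8), -76) = 42861/((540*(4*(-15)**2))) = 42861/((540*(4*225))) = 42861/((540*900)) = 42861/486000 = 42861*(1/486000) = 14287/162000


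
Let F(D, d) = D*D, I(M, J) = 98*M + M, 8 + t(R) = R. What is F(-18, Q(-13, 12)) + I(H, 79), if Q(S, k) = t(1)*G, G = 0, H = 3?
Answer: 621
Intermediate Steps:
t(R) = -8 + R
Q(S, k) = 0 (Q(S, k) = (-8 + 1)*0 = -7*0 = 0)
I(M, J) = 99*M
F(D, d) = D²
F(-18, Q(-13, 12)) + I(H, 79) = (-18)² + 99*3 = 324 + 297 = 621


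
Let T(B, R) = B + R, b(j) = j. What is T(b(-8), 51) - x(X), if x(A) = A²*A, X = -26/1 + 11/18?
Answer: 95694769/5832 ≈ 16409.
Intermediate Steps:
X = -457/18 (X = -26*1 + 11*(1/18) = -26 + 11/18 = -457/18 ≈ -25.389)
x(A) = A³
T(b(-8), 51) - x(X) = (-8 + 51) - (-457/18)³ = 43 - 1*(-95443993/5832) = 43 + 95443993/5832 = 95694769/5832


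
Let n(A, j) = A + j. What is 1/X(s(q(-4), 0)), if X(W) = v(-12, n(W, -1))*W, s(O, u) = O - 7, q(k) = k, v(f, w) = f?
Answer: 1/132 ≈ 0.0075758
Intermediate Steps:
s(O, u) = -7 + O
X(W) = -12*W
1/X(s(q(-4), 0)) = 1/(-12*(-7 - 4)) = 1/(-12*(-11)) = 1/132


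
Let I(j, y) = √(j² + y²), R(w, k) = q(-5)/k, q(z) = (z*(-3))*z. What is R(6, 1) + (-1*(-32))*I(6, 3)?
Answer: -75 + 96*√5 ≈ 139.66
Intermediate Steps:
q(z) = -3*z² (q(z) = (-3*z)*z = -3*z²)
R(w, k) = -75/k (R(w, k) = (-3*(-5)²)/k = (-3*25)/k = -75/k)
R(6, 1) + (-1*(-32))*I(6, 3) = -75/1 + (-1*(-32))*√(6² + 3²) = -75*1 + 32*√(36 + 9) = -75 + 32*√45 = -75 + 32*(3*√5) = -75 + 96*√5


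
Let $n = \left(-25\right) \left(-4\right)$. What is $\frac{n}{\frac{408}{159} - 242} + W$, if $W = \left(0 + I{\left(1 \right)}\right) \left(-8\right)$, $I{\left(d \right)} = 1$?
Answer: $- \frac{10682}{1269} \approx -8.4176$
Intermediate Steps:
$W = -8$ ($W = \left(0 + 1\right) \left(-8\right) = 1 \left(-8\right) = -8$)
$n = 100$
$\frac{n}{\frac{408}{159} - 242} + W = \frac{100}{\frac{408}{159} - 242} - 8 = \frac{100}{408 \cdot \frac{1}{159} - 242} - 8 = \frac{100}{\frac{136}{53} - 242} - 8 = \frac{100}{- \frac{12690}{53}} - 8 = 100 \left(- \frac{53}{12690}\right) - 8 = - \frac{530}{1269} - 8 = - \frac{10682}{1269}$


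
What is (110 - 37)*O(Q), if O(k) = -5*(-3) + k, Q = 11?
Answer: 1898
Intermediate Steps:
O(k) = 15 + k
(110 - 37)*O(Q) = (110 - 37)*(15 + 11) = 73*26 = 1898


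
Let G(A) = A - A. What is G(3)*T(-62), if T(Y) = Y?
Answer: 0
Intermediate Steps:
G(A) = 0
G(3)*T(-62) = 0*(-62) = 0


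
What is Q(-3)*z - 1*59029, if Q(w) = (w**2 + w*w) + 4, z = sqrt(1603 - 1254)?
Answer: -59029 + 22*sqrt(349) ≈ -58618.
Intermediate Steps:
z = sqrt(349) ≈ 18.682
Q(w) = 4 + 2*w**2 (Q(w) = (w**2 + w**2) + 4 = 2*w**2 + 4 = 4 + 2*w**2)
Q(-3)*z - 1*59029 = (4 + 2*(-3)**2)*sqrt(349) - 1*59029 = (4 + 2*9)*sqrt(349) - 59029 = (4 + 18)*sqrt(349) - 59029 = 22*sqrt(349) - 59029 = -59029 + 22*sqrt(349)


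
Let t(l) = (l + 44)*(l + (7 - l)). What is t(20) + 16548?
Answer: 16996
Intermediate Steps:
t(l) = 308 + 7*l (t(l) = (44 + l)*7 = 308 + 7*l)
t(20) + 16548 = (308 + 7*20) + 16548 = (308 + 140) + 16548 = 448 + 16548 = 16996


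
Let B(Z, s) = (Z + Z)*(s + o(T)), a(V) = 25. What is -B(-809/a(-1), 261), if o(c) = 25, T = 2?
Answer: 462748/25 ≈ 18510.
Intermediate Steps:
B(Z, s) = 2*Z*(25 + s) (B(Z, s) = (Z + Z)*(s + 25) = (2*Z)*(25 + s) = 2*Z*(25 + s))
-B(-809/a(-1), 261) = -2*(-809/25)*(25 + 261) = -2*(-809*1/25)*286 = -2*(-809)*286/25 = -1*(-462748/25) = 462748/25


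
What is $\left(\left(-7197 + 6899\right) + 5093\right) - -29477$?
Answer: $34272$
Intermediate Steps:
$\left(\left(-7197 + 6899\right) + 5093\right) - -29477 = \left(-298 + 5093\right) + 29477 = 4795 + 29477 = 34272$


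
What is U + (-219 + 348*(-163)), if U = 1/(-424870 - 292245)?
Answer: -40834679446/717115 ≈ -56943.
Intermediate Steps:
U = -1/717115 (U = 1/(-717115) = -1/717115 ≈ -1.3945e-6)
U + (-219 + 348*(-163)) = -1/717115 + (-219 + 348*(-163)) = -1/717115 + (-219 - 56724) = -1/717115 - 56943 = -40834679446/717115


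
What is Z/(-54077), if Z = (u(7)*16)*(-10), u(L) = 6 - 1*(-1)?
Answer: 1120/54077 ≈ 0.020711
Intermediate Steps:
u(L) = 7 (u(L) = 6 + 1 = 7)
Z = -1120 (Z = (7*16)*(-10) = 112*(-10) = -1120)
Z/(-54077) = -1120/(-54077) = -1120*(-1/54077) = 1120/54077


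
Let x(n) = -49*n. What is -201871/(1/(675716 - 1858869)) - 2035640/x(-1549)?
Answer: 18128519638305323/75901 ≈ 2.3884e+11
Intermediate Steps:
-201871/(1/(675716 - 1858869)) - 2035640/x(-1549) = -201871/(1/(675716 - 1858869)) - 2035640/((-49*(-1549))) = -201871/(1/(-1183153)) - 2035640/75901 = -201871/(-1/1183153) - 2035640*1/75901 = -201871*(-1183153) - 2035640/75901 = 238844279263 - 2035640/75901 = 18128519638305323/75901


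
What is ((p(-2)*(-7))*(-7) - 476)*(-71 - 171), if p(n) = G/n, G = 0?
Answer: 115192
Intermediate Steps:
p(n) = 0 (p(n) = 0/n = 0)
((p(-2)*(-7))*(-7) - 476)*(-71 - 171) = ((0*(-7))*(-7) - 476)*(-71 - 171) = (0*(-7) - 476)*(-242) = (0 - 476)*(-242) = -476*(-242) = 115192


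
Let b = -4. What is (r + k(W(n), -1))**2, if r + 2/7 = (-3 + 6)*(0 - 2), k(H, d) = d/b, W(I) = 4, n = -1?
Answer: 28561/784 ≈ 36.430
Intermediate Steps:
k(H, d) = -d/4 (k(H, d) = d/(-4) = d*(-1/4) = -d/4)
r = -44/7 (r = -2/7 + (-3 + 6)*(0 - 2) = -2/7 + 3*(-2) = -2/7 - 6 = -44/7 ≈ -6.2857)
(r + k(W(n), -1))**2 = (-44/7 - 1/4*(-1))**2 = (-44/7 + 1/4)**2 = (-169/28)**2 = 28561/784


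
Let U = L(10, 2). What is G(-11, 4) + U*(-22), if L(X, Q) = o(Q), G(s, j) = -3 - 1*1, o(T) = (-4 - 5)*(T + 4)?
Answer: 1184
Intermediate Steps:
o(T) = -36 - 9*T (o(T) = -9*(4 + T) = -36 - 9*T)
G(s, j) = -4 (G(s, j) = -3 - 1 = -4)
L(X, Q) = -36 - 9*Q
U = -54 (U = -36 - 9*2 = -36 - 18 = -54)
G(-11, 4) + U*(-22) = -4 - 54*(-22) = -4 + 1188 = 1184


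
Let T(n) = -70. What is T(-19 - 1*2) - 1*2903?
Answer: -2973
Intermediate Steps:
T(-19 - 1*2) - 1*2903 = -70 - 1*2903 = -70 - 2903 = -2973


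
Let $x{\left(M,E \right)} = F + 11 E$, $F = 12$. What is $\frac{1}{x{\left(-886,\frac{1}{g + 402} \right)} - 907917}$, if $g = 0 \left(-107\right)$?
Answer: $- \frac{402}{364977799} \approx -1.1014 \cdot 10^{-6}$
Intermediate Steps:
$g = 0$
$x{\left(M,E \right)} = 12 + 11 E$
$\frac{1}{x{\left(-886,\frac{1}{g + 402} \right)} - 907917} = \frac{1}{\left(12 + \frac{11}{0 + 402}\right) - 907917} = \frac{1}{\left(12 + \frac{11}{402}\right) - 907917} = \frac{1}{\frac{4835}{402} - 907917} = \frac{1}{- \frac{364977799}{402}} = - \frac{402}{364977799}$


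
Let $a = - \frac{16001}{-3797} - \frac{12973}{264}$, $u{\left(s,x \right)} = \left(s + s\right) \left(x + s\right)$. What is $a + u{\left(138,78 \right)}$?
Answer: $\frac{59714521111}{1002408} \approx 59571.0$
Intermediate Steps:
$u{\left(s,x \right)} = 2 s \left(s + x\right)$
$a = - \frac{45034217}{1002408}$ ($a = \left(-16001\right) \left(- \frac{1}{3797}\right) - \frac{12973}{264} = \frac{16001}{3797} - \frac{12973}{264} = - \frac{45034217}{1002408} \approx -44.926$)
$a + u{\left(138,78 \right)} = - \frac{45034217}{1002408} + 2 \cdot 138 \left(138 + 78\right) = - \frac{45034217}{1002408} + 2 \cdot 138 \cdot 216 = - \frac{45034217}{1002408} + 59616 = \frac{59714521111}{1002408}$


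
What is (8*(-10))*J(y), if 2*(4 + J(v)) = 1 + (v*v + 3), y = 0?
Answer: 160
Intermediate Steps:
J(v) = -2 + v²/2 (J(v) = -4 + (1 + (v*v + 3))/2 = -4 + (1 + (v² + 3))/2 = -4 + (1 + (3 + v²))/2 = -4 + (4 + v²)/2 = -4 + (2 + v²/2) = -2 + v²/2)
(8*(-10))*J(y) = (8*(-10))*(-2 + (½)*0²) = -80*(-2 + (½)*0) = -80*(-2 + 0) = -80*(-2) = 160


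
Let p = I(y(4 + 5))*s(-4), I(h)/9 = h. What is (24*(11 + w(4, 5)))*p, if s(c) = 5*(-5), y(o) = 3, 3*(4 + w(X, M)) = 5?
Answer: -140400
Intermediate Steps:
w(X, M) = -7/3 (w(X, M) = -4 + (1/3)*5 = -4 + 5/3 = -7/3)
I(h) = 9*h
s(c) = -25
p = -675 (p = (9*3)*(-25) = 27*(-25) = -675)
(24*(11 + w(4, 5)))*p = (24*(11 - 7/3))*(-675) = (24*(26/3))*(-675) = 208*(-675) = -140400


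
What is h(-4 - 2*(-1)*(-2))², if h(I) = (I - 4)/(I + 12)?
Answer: 9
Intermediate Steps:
h(I) = (-4 + I)/(12 + I)
h(-4 - 2*(-1)*(-2))² = ((-4 + (-4 - 2*(-1)*(-2)))/(12 + (-4 - 2*(-1)*(-2))))² = ((-4 + (-4 + 2*(-2)))/(12 + (-4 + 2*(-2))))² = ((-4 + (-4 - 4))/(12 + (-4 - 4)))² = ((-4 - 8)/(12 - 8))² = (-12/4)² = ((¼)*(-12))² = (-3)² = 9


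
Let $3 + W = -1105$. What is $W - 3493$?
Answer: $-4601$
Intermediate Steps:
$W = -1108$ ($W = -3 - 1105 = -1108$)
$W - 3493 = -1108 - 3493 = -4601$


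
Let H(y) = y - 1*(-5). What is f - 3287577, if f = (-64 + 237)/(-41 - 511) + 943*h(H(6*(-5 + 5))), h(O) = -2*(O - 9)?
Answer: -1810578389/552 ≈ -3.2800e+6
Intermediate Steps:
H(y) = 5 + y (H(y) = y + 5 = 5 + y)
h(O) = 18 - 2*O (h(O) = -2*(-9 + O) = 18 - 2*O)
f = 4164115/552 (f = (-64 + 237)/(-41 - 511) + 943*(18 - 2*(5 + 6*(-5 + 5))) = 173/(-552) + 943*(18 - 2*(5 + 6*0)) = 173*(-1/552) + 943*(18 - 2*(5 + 0)) = -173/552 + 943*(18 - 2*5) = -173/552 + 943*(18 - 10) = -173/552 + 943*8 = -173/552 + 7544 = 4164115/552 ≈ 7543.7)
f - 3287577 = 4164115/552 - 3287577 = -1810578389/552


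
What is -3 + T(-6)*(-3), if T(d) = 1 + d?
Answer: 12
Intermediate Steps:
-3 + T(-6)*(-3) = -3 + (1 - 6)*(-3) = -3 - 5*(-3) = -3 + 15 = 12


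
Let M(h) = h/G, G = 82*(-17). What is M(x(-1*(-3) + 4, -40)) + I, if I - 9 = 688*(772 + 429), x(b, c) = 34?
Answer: 33878176/41 ≈ 8.2630e+5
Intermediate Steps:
G = -1394
M(h) = -h/1394 (M(h) = h/(-1394) = h*(-1/1394) = -h/1394)
I = 826297 (I = 9 + 688*(772 + 429) = 9 + 688*1201 = 9 + 826288 = 826297)
M(x(-1*(-3) + 4, -40)) + I = -1/1394*34 + 826297 = -1/41 + 826297 = 33878176/41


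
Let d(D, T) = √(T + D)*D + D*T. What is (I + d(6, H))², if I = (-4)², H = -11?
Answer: 2320 - 600*I*√5 ≈ 2320.0 - 1341.6*I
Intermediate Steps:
I = 16
d(D, T) = D*T + D*√(D + T) (d(D, T) = √(D + T)*D + D*T = D*√(D + T) + D*T = D*T + D*√(D + T))
(I + d(6, H))² = (16 + 6*(-11 + √(6 - 11)))² = (16 + 6*(-11 + √(-5)))² = (16 + 6*(-11 + I*√5))² = (16 + (-66 + 6*I*√5))² = (-50 + 6*I*√5)²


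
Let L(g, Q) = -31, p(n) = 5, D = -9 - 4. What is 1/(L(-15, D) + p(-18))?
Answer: -1/26 ≈ -0.038462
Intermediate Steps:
D = -13
1/(L(-15, D) + p(-18)) = 1/(-31 + 5) = 1/(-26) = -1/26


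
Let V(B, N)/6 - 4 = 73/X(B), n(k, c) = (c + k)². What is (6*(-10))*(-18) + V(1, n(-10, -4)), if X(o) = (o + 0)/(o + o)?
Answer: 1980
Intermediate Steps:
X(o) = ½ (X(o) = o/((2*o)) = o*(1/(2*o)) = ½)
V(B, N) = 900 (V(B, N) = 24 + 6*(73/(½)) = 24 + 6*(73*2) = 24 + 6*146 = 24 + 876 = 900)
(6*(-10))*(-18) + V(1, n(-10, -4)) = (6*(-10))*(-18) + 900 = -60*(-18) + 900 = 1080 + 900 = 1980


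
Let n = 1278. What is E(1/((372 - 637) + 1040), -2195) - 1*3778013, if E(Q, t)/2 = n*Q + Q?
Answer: -2927957517/775 ≈ -3.7780e+6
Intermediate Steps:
E(Q, t) = 2558*Q (E(Q, t) = 2*(1278*Q + Q) = 2*(1279*Q) = 2558*Q)
E(1/((372 - 637) + 1040), -2195) - 1*3778013 = 2558/((372 - 637) + 1040) - 1*3778013 = 2558/(-265 + 1040) - 3778013 = 2558/775 - 3778013 = -2927957517/775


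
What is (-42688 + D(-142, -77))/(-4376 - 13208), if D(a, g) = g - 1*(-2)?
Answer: 6109/2512 ≈ 2.4319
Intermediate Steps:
D(a, g) = 2 + g (D(a, g) = g + 2 = 2 + g)
(-42688 + D(-142, -77))/(-4376 - 13208) = (-42688 + (2 - 77))/(-4376 - 13208) = (-42688 - 75)/(-17584) = -42763*(-1/17584) = 6109/2512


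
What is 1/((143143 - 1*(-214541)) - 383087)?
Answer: -1/25403 ≈ -3.9365e-5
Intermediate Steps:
1/((143143 - 1*(-214541)) - 383087) = 1/((143143 + 214541) - 383087) = 1/(357684 - 383087) = 1/(-25403) = -1/25403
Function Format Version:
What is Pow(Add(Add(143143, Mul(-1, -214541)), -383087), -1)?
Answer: Rational(-1, 25403) ≈ -3.9365e-5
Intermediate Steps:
Pow(Add(Add(143143, Mul(-1, -214541)), -383087), -1) = Pow(Add(Add(143143, 214541), -383087), -1) = Pow(Add(357684, -383087), -1) = Pow(-25403, -1) = Rational(-1, 25403)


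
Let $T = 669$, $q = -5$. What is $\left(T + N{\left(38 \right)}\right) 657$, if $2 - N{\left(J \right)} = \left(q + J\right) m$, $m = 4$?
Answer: $354123$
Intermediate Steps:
$N{\left(J \right)} = 22 - 4 J$ ($N{\left(J \right)} = 2 - \left(-5 + J\right) 4 = 2 - \left(-20 + 4 J\right) = 22 - 4 J$)
$\left(T + N{\left(38 \right)}\right) 657 = \left(669 + \left(22 - 152\right)\right) 657 = \left(669 - 130\right) 657 = 539 \cdot 657 = 354123$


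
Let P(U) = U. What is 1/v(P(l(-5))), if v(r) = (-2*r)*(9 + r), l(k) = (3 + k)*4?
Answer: 1/16 ≈ 0.062500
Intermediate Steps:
l(k) = 12 + 4*k
v(r) = -2*r*(9 + r)
1/v(P(l(-5))) = 1/(-2*(12 + 4*(-5))*(9 + (12 + 4*(-5)))) = 1/(-2*(12 - 20)*(9 + (12 - 20))) = 1/(-2*(-8)*(9 - 8)) = 1/(-2*(-8)*1) = 1/16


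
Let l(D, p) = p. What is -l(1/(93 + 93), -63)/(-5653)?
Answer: -63/5653 ≈ -0.011145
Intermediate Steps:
-l(1/(93 + 93), -63)/(-5653) = -(-63)/(-5653) = -(-63)*(-1)/5653 = -1*63/5653 = -63/5653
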